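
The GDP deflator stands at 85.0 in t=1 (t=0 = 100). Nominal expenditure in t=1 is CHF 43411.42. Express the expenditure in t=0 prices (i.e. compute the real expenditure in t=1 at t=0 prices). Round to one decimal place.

51072.3

Real = Nominal ÷ (Index/100) = 43411.42 ÷ (85.0/100)
     = 43411.42 ÷ 0.850 = 51072.2588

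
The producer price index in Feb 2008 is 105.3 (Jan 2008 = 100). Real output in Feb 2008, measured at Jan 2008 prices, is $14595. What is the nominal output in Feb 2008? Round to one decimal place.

Nominal = Real × (Index/100) = 14595 × (105.3/100)
        = 14595 × 1.053 = 15368.5350

15368.5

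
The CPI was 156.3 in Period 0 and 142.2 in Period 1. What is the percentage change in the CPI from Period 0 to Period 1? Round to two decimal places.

-9.02%

Change = (142.2 − 156.3) / 156.3 × 100
       = -14.1 / 156.3 × 100 = -9.0211%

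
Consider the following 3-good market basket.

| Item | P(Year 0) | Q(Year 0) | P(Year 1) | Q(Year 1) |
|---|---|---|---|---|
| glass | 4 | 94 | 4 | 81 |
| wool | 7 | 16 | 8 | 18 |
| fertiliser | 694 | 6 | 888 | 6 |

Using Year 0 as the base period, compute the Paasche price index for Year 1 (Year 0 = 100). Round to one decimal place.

Paasche price index uses current-period quantities as weights.
ΣP(Year 1)·Q(Year 1) = 4×81 + 8×18 + 888×6 = 324 + 144 + 5328 = 5796
ΣP(Year 0)·Q(Year 1) = 4×81 + 7×18 + 694×6 = 324 + 126 + 4164 = 4614
Index = 5796 / 4614 × 100 = 125.6177

125.6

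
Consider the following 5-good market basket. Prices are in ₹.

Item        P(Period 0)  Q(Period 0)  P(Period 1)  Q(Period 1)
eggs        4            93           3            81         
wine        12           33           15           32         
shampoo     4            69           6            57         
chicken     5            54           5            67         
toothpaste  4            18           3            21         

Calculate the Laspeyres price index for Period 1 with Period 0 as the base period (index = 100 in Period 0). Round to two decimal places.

109.09

Laspeyres price index uses base-period quantities as weights.
ΣP(Period 1)·Q(Period 0) = 3×93 + 15×33 + 6×69 + 5×54 + 3×18 = 279 + 495 + 414 + 270 + 54 = 1512
ΣP(Period 0)·Q(Period 0) = 4×93 + 12×33 + 4×69 + 5×54 + 4×18 = 372 + 396 + 276 + 270 + 72 = 1386
Index = 1512 / 1386 × 100 = 109.0909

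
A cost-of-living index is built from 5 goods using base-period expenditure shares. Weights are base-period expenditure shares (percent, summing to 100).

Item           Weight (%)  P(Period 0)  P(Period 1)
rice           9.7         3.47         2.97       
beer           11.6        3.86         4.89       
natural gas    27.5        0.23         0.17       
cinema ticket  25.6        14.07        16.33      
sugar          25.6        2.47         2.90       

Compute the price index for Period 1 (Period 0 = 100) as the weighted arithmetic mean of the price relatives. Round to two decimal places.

rice: 9.7 × (2.97/3.47) = 9.7 × 0.855908 = 8.3023
beer: 11.6 × (4.89/3.86) = 11.6 × 1.266839 = 14.6953
natural gas: 27.5 × (0.17/0.23) = 27.5 × 0.739130 = 20.3261
cinema ticket: 25.6 × (16.33/14.07) = 25.6 × 1.160625 = 29.7120
sugar: 25.6 × (2.90/2.47) = 25.6 × 1.174089 = 30.0567
Index = Σ wᵢ·(p₁ᵢ/p₀ᵢ) = 8.3023 + 14.6953 + 20.3261 + 29.7120 + 30.0567 = 103.0924

103.09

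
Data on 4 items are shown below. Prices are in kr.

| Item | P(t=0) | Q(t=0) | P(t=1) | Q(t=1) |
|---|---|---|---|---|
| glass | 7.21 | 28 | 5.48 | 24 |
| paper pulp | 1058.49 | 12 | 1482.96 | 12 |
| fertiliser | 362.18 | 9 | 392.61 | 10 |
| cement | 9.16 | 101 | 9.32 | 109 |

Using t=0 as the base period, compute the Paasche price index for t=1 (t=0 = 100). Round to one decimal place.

Paasche price index uses current-period quantities as weights.
ΣP(t=1)·Q(t=1) = 5.48×24 + 1482.96×12 + 392.61×10 + 9.32×109 = 131.52 + 17795.52 + 3926.1 + 1015.88 = 22869.02
ΣP(t=0)·Q(t=1) = 7.21×24 + 1058.49×12 + 362.18×10 + 9.16×109 = 173.04 + 12701.88 + 3621.8 + 998.44 = 17495.16
Index = 22869.02 / 17495.16 × 100 = 130.7163

130.7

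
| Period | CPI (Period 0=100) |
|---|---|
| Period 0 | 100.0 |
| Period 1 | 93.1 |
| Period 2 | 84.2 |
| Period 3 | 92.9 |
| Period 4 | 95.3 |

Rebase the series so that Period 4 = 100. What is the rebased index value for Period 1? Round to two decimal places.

97.69

Rebased(Period 1) = 93.1 / 95.3 × 100 = 97.6915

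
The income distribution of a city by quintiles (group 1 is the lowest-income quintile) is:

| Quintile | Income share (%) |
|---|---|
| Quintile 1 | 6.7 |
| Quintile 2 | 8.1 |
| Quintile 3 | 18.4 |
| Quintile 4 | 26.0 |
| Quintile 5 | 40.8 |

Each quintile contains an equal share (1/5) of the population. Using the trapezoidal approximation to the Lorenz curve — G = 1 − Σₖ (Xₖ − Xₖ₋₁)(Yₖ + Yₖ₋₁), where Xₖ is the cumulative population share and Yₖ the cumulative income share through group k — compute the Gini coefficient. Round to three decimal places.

0.344

Cumulative income shares Yₖ: 0.0670, 0.1480, 0.3320, 0.5920, 1.0000
Σ (Xₖ−Xₖ₋₁)(Yₖ+Yₖ₋₁) = (1/5)(0.0670+0.0000) + (1/5)(0.1480+0.0670) + (1/5)(0.3320+0.1480) + (1/5)(0.5920+0.3320) + (1/5)(1.0000+0.5920)
  = 0.0134 + 0.0430 + 0.0960 + 0.1848 + 0.3184 = 0.6556
G = 1 − 0.6556 = 0.3444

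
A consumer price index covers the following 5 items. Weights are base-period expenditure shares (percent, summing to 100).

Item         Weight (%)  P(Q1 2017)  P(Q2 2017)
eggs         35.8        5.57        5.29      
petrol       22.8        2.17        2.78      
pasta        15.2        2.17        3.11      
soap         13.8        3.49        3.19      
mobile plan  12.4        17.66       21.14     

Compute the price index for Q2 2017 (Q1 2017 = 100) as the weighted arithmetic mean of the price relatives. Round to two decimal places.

112.45

eggs: 35.8 × (5.29/5.57) = 35.8 × 0.949731 = 34.0004
petrol: 22.8 × (2.78/2.17) = 22.8 × 1.281106 = 29.2092
pasta: 15.2 × (3.11/2.17) = 15.2 × 1.433180 = 21.7843
soap: 13.8 × (3.19/3.49) = 13.8 × 0.914040 = 12.6138
mobile plan: 12.4 × (21.14/17.66) = 12.4 × 1.197055 = 14.8435
Index = Σ wᵢ·(p₁ᵢ/p₀ᵢ) = 34.0004 + 29.2092 + 21.7843 + 12.6138 + 14.8435 = 112.4511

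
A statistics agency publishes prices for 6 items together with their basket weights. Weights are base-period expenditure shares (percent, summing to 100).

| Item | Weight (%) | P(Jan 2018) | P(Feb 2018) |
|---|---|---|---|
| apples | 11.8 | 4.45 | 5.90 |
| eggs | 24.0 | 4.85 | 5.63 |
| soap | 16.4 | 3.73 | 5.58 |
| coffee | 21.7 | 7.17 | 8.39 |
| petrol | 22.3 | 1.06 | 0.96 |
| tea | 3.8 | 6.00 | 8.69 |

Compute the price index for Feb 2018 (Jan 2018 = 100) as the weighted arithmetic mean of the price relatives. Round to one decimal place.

apples: 11.8 × (5.90/4.45) = 11.8 × 1.325843 = 15.6449
eggs: 24.0 × (5.63/4.85) = 24.0 × 1.160825 = 27.8598
soap: 16.4 × (5.58/3.73) = 16.4 × 1.495979 = 24.5340
coffee: 21.7 × (8.39/7.17) = 21.7 × 1.170153 = 25.3923
petrol: 22.3 × (0.96/1.06) = 22.3 × 0.905660 = 20.1962
tea: 3.8 × (8.69/6.00) = 3.8 × 1.448333 = 5.5037
Index = Σ wᵢ·(p₁ᵢ/p₀ᵢ) = 15.6449 + 27.8598 + 24.5340 + 25.3923 + 20.1962 + 5.5037 = 119.1310

119.1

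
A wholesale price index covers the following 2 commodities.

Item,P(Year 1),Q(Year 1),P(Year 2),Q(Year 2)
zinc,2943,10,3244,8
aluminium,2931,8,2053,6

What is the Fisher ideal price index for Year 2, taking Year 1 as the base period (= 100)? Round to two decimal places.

92.73

Laspeyres component (base-period weights):
ΣP(Year 2)Q(Year 1) = 3244×10 + 2053×8 = 32440 + 16424 = 48864
ΣP(Year 1)Q(Year 1) = 2943×10 + 2931×8 = 29430 + 23448 = 52878
L = 48864 / 52878 × 100 = 92.4089
Paasche component (current-period weights):
ΣP(Year 2)Q(Year 2) = 3244×8 + 2053×6 = 25952 + 12318 = 38270
ΣP(Year 1)Q(Year 2) = 2943×8 + 2931×6 = 23544 + 17586 = 41130
P = 38270 / 41130 × 100 = 93.0464
Fisher = √(L × P) = √(92.4089 × 93.0464) = 92.7271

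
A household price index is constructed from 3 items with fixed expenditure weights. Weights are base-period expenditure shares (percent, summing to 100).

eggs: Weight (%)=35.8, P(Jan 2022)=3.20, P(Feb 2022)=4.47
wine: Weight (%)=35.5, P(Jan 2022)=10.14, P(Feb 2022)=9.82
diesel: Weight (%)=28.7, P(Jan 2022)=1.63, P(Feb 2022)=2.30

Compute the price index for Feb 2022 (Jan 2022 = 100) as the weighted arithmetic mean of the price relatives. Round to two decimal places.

eggs: 35.8 × (4.47/3.20) = 35.8 × 1.396875 = 50.0081
wine: 35.5 × (9.82/10.14) = 35.5 × 0.968442 = 34.3797
diesel: 28.7 × (2.30/1.63) = 28.7 × 1.411043 = 40.4969
Index = Σ wᵢ·(p₁ᵢ/p₀ᵢ) = 50.0081 + 34.3797 + 40.4969 = 124.8847

124.88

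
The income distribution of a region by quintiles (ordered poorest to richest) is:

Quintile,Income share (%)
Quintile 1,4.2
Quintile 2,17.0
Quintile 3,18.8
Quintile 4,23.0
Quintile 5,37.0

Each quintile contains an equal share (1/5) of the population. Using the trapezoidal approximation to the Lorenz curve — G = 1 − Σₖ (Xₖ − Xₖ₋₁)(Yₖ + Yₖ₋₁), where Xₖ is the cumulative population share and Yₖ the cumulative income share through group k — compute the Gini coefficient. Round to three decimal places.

0.286

Cumulative income shares Yₖ: 0.0420, 0.2120, 0.4000, 0.6300, 1.0000
Σ (Xₖ−Xₖ₋₁)(Yₖ+Yₖ₋₁) = (1/5)(0.0420+0.0000) + (1/5)(0.2120+0.0420) + (1/5)(0.4000+0.2120) + (1/5)(0.6300+0.4000) + (1/5)(1.0000+0.6300)
  = 0.0084 + 0.0508 + 0.1224 + 0.2060 + 0.3260 = 0.7136
G = 1 − 0.7136 = 0.2864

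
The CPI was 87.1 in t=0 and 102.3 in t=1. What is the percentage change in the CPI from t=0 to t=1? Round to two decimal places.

Change = (102.3 − 87.1) / 87.1 × 100
       = 15.2 / 87.1 × 100 = 17.4512%

17.45%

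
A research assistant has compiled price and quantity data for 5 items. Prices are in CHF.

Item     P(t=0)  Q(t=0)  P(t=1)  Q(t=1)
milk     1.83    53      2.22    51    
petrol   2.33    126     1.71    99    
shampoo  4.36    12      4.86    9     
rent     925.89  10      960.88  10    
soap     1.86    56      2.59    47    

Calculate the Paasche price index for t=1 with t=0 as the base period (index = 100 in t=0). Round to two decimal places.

103.58

Paasche price index uses current-period quantities as weights.
ΣP(t=1)·Q(t=1) = 2.22×51 + 1.71×99 + 4.86×9 + 960.88×10 + 2.59×47 = 113.22 + 169.29 + 43.74 + 9608.8 + 121.73 = 10056.78
ΣP(t=0)·Q(t=1) = 1.83×51 + 2.33×99 + 4.36×9 + 925.89×10 + 1.86×47 = 93.33 + 230.67 + 39.24 + 9258.9 + 87.42 = 9709.56
Index = 10056.78 / 9709.56 × 100 = 103.5761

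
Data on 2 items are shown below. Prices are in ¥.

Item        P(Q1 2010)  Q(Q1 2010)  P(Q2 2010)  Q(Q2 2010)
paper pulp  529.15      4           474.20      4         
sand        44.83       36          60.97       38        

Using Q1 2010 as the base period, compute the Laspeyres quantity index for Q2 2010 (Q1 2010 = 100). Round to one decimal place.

Laspeyres quantity index uses base-period prices as weights.
ΣP(Q1 2010)·Q(Q2 2010) = 529.15×4 + 44.83×38 = 2116.6 + 1703.54 = 3820.14
ΣP(Q1 2010)·Q(Q1 2010) = 529.15×4 + 44.83×36 = 2116.6 + 1613.88 = 3730.48
Index = 3820.14 / 3730.48 × 100 = 102.4034

102.4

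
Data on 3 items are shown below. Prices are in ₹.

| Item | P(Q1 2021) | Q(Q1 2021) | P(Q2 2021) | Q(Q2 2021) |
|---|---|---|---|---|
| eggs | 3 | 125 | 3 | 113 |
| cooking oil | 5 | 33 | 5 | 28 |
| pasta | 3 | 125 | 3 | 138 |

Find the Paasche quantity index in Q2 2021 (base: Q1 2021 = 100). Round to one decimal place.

97.6

Paasche quantity index uses current-period prices as weights.
ΣP(Q2 2021)·Q(Q2 2021) = 3×113 + 5×28 + 3×138 = 339 + 140 + 414 = 893
ΣP(Q2 2021)·Q(Q1 2021) = 3×125 + 5×33 + 3×125 = 375 + 165 + 375 = 915
Index = 893 / 915 × 100 = 97.5956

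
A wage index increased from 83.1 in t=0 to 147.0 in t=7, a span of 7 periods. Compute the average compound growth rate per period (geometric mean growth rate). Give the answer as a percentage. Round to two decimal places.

8.49%

Growth factor = (147.0/83.1)^(1/7) = (1.768953)^(1/7) = 1.084896
Growth rate = 1.084896 − 1 = 0.084896 = 8.4896%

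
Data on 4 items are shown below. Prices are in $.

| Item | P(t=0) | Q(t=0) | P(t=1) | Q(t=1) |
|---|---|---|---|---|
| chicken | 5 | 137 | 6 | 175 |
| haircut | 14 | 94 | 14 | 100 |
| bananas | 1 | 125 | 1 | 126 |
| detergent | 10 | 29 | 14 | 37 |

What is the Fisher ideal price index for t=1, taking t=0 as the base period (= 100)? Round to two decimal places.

Laspeyres component (base-period weights):
ΣP(t=1)Q(t=0) = 6×137 + 14×94 + 1×125 + 14×29 = 822 + 1316 + 125 + 406 = 2669
ΣP(t=0)Q(t=0) = 5×137 + 14×94 + 1×125 + 10×29 = 685 + 1316 + 125 + 290 = 2416
L = 2669 / 2416 × 100 = 110.4719
Paasche component (current-period weights):
ΣP(t=1)Q(t=1) = 6×175 + 14×100 + 1×126 + 14×37 = 1050 + 1400 + 126 + 518 = 3094
ΣP(t=0)Q(t=1) = 5×175 + 14×100 + 1×126 + 10×37 = 875 + 1400 + 126 + 370 = 2771
P = 3094 / 2771 × 100 = 111.6564
Fisher = √(L × P) = √(110.4719 × 111.6564) = 111.0626

111.06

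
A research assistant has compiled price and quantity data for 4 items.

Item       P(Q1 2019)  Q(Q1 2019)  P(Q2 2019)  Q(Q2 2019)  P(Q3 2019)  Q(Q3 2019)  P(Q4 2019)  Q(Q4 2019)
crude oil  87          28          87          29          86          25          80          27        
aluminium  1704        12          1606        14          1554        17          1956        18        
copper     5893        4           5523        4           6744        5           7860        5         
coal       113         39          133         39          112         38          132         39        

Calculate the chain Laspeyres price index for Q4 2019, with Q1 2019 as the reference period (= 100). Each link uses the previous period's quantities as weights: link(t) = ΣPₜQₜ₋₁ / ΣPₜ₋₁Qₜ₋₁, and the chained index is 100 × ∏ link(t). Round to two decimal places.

122.45

Link Q1 2019→Q2 2019:
ΣP(Q2 2019)Q(Q1 2019) = 87×28 + 1606×12 + 5523×4 + 133×39 = 2436 + 19272 + 22092 + 5187 = 48987
ΣP(Q1 2019)Q(Q1 2019) = 87×28 + 1704×12 + 5893×4 + 113×39 = 2436 + 20448 + 23572 + 4407 = 50863
link = 48987/50863 = 0.963117
Link Q2 2019→Q3 2019:
ΣP(Q3 2019)Q(Q2 2019) = 86×29 + 1554×14 + 6744×4 + 112×39 = 2494 + 21756 + 26976 + 4368 = 55594
ΣP(Q2 2019)Q(Q2 2019) = 87×29 + 1606×14 + 5523×4 + 133×39 = 2523 + 22484 + 22092 + 5187 = 52286
link = 55594/52286 = 1.063267
Link Q3 2019→Q4 2019:
ΣP(Q4 2019)Q(Q3 2019) = 80×25 + 1956×17 + 7860×5 + 132×38 = 2000 + 33252 + 39300 + 5016 = 79568
ΣP(Q3 2019)Q(Q3 2019) = 86×25 + 1554×17 + 6744×5 + 112×38 = 2150 + 26418 + 33720 + 4256 = 66544
link = 79568/66544 = 1.195720
Chained index = 100 × 0.963117 × 1.063267 × 1.195720 = 122.4478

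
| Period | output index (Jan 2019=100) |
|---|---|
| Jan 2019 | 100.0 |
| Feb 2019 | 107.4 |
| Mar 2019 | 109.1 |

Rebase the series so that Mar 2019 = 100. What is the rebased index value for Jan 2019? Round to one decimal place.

91.7

Rebased(Jan 2019) = 100.0 / 109.1 × 100 = 91.6590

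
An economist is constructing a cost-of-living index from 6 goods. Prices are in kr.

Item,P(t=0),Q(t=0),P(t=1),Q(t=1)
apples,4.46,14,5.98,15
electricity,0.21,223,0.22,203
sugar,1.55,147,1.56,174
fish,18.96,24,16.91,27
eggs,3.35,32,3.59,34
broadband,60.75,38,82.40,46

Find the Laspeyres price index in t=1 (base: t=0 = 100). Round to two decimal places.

125.13

Laspeyres price index uses base-period quantities as weights.
ΣP(t=1)·Q(t=0) = 5.98×14 + 0.22×223 + 1.56×147 + 16.91×24 + 3.59×32 + 82.40×38 = 83.72 + 49.06 + 229.32 + 405.84 + 114.88 + 3131.2 = 4014.02
ΣP(t=0)·Q(t=0) = 4.46×14 + 0.21×223 + 1.55×147 + 18.96×24 + 3.35×32 + 60.75×38 = 62.44 + 46.83 + 227.85 + 455.04 + 107.2 + 2308.5 = 3207.86
Index = 4014.02 / 3207.86 × 100 = 125.1308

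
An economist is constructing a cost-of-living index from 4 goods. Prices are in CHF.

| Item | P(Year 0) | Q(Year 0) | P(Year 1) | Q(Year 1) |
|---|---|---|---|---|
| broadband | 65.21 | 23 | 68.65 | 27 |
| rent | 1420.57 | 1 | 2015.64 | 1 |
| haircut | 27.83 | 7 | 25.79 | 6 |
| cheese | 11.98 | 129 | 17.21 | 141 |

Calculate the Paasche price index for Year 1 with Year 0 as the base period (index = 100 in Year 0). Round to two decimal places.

128.05

Paasche price index uses current-period quantities as weights.
ΣP(Year 1)·Q(Year 1) = 68.65×27 + 2015.64×1 + 25.79×6 + 17.21×141 = 1853.55 + 2015.64 + 154.74 + 2426.61 = 6450.54
ΣP(Year 0)·Q(Year 1) = 65.21×27 + 1420.57×1 + 27.83×6 + 11.98×141 = 1760.67 + 1420.57 + 166.98 + 1689.18 = 5037.4
Index = 6450.54 / 5037.4 × 100 = 128.0530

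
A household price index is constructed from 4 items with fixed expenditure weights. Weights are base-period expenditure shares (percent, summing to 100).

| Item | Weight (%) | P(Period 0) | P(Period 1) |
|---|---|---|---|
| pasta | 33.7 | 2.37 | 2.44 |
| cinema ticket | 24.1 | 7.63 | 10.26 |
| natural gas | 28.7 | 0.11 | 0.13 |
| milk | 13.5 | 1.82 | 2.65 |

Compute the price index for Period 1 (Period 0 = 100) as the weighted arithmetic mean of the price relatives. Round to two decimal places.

pasta: 33.7 × (2.44/2.37) = 33.7 × 1.029536 = 34.6954
cinema ticket: 24.1 × (10.26/7.63) = 24.1 × 1.344692 = 32.4071
natural gas: 28.7 × (0.13/0.11) = 28.7 × 1.181818 = 33.9182
milk: 13.5 × (2.65/1.82) = 13.5 × 1.456044 = 19.6566
Index = Σ wᵢ·(p₁ᵢ/p₀ᵢ) = 34.6954 + 32.4071 + 33.9182 + 19.6566 = 120.6772

120.68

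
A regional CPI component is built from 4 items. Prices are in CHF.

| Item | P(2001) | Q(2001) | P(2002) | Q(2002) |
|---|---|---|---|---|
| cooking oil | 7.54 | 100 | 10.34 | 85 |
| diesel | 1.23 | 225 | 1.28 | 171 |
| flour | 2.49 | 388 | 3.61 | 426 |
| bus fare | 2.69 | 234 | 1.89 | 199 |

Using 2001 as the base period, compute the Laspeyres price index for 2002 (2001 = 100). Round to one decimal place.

Laspeyres price index uses base-period quantities as weights.
ΣP(2002)·Q(2001) = 10.34×100 + 1.28×225 + 3.61×388 + 1.89×234 = 1034 + 288 + 1400.68 + 442.26 = 3164.94
ΣP(2001)·Q(2001) = 7.54×100 + 1.23×225 + 2.49×388 + 2.69×234 = 754 + 276.75 + 966.12 + 629.46 = 2626.33
Index = 3164.94 / 2626.33 × 100 = 120.5081

120.5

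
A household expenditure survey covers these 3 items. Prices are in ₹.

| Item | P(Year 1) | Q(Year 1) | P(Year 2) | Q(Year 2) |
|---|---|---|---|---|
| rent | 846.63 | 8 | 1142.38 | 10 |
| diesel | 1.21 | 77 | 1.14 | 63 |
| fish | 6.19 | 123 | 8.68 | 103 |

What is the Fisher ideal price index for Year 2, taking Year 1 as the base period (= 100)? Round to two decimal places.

Laspeyres component (base-period weights):
ΣP(Year 2)Q(Year 1) = 1142.38×8 + 1.14×77 + 8.68×123 = 9139.04 + 87.78 + 1067.64 = 10294.46
ΣP(Year 1)Q(Year 1) = 846.63×8 + 1.21×77 + 6.19×123 = 6773.04 + 93.17 + 761.37 = 7627.58
L = 10294.46 / 7627.58 × 100 = 134.9636
Paasche component (current-period weights):
ΣP(Year 2)Q(Year 2) = 1142.38×10 + 1.14×63 + 8.68×103 = 11423.8 + 71.82 + 894.04 = 12389.66
ΣP(Year 1)Q(Year 2) = 846.63×10 + 1.21×63 + 6.19×103 = 8466.3 + 76.23 + 637.57 = 9180.1
P = 12389.66 / 9180.1 × 100 = 134.9621
Fisher = √(L × P) = √(134.9636 × 134.9621) = 134.9629

134.96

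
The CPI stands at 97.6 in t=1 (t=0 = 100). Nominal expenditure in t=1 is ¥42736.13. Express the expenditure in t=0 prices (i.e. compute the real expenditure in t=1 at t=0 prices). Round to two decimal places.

43787.02

Real = Nominal ÷ (Index/100) = 42736.13 ÷ (97.6/100)
     = 42736.13 ÷ 0.976 = 43787.0184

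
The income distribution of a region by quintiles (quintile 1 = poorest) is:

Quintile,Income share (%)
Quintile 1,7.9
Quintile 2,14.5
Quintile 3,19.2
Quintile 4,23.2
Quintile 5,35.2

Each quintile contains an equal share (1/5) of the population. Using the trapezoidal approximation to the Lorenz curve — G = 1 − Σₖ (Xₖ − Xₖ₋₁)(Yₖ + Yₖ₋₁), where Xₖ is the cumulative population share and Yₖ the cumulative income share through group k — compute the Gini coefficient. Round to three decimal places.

0.253

Cumulative income shares Yₖ: 0.0790, 0.2240, 0.4160, 0.6480, 1.0000
Σ (Xₖ−Xₖ₋₁)(Yₖ+Yₖ₋₁) = (1/5)(0.0790+0.0000) + (1/5)(0.2240+0.0790) + (1/5)(0.4160+0.2240) + (1/5)(0.6480+0.4160) + (1/5)(1.0000+0.6480)
  = 0.0158 + 0.0606 + 0.1280 + 0.2128 + 0.3296 = 0.7468
G = 1 − 0.7468 = 0.2532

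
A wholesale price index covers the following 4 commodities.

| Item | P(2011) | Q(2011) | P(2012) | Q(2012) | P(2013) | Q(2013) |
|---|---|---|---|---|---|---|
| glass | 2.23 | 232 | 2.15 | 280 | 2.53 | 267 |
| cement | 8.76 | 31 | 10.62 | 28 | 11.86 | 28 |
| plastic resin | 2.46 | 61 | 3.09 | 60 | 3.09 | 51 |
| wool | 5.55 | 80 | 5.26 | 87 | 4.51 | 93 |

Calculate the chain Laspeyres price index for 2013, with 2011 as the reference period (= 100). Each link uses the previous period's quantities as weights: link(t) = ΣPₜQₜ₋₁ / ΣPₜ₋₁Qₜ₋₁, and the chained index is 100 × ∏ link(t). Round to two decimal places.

Link 2011→2012:
ΣP(2012)Q(2011) = 2.15×232 + 10.62×31 + 3.09×61 + 5.26×80 = 498.8 + 329.22 + 188.49 + 420.8 = 1437.31
ΣP(2011)Q(2011) = 2.23×232 + 8.76×31 + 2.46×61 + 5.55×80 = 517.36 + 271.56 + 150.06 + 444 = 1382.98
link = 1437.31/1382.98 = 1.039285
Link 2012→2013:
ΣP(2013)Q(2012) = 2.53×280 + 11.86×28 + 3.09×60 + 4.51×87 = 708.4 + 332.08 + 185.4 + 392.37 = 1618.25
ΣP(2012)Q(2012) = 2.15×280 + 10.62×28 + 3.09×60 + 5.26×87 = 602 + 297.36 + 185.4 + 457.62 = 1542.38
link = 1618.25/1542.38 = 1.049190
Chained index = 100 × 1.039285 × 1.049190 = 109.0407

109.04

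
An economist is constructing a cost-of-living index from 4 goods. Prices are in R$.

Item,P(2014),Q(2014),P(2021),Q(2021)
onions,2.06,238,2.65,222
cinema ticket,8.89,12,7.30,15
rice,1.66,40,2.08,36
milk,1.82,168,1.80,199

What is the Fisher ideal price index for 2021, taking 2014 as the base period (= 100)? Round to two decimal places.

Laspeyres component (base-period weights):
ΣP(2021)Q(2014) = 2.65×238 + 7.30×12 + 2.08×40 + 1.80×168 = 630.7 + 87.6 + 83.2 + 302.4 = 1103.9
ΣP(2014)Q(2014) = 2.06×238 + 8.89×12 + 1.66×40 + 1.82×168 = 490.28 + 106.68 + 66.4 + 305.76 = 969.12
L = 1103.9 / 969.12 × 100 = 113.9075
Paasche component (current-period weights):
ΣP(2021)Q(2021) = 2.65×222 + 7.30×15 + 2.08×36 + 1.80×199 = 588.3 + 109.5 + 74.88 + 358.2 = 1130.88
ΣP(2014)Q(2021) = 2.06×222 + 8.89×15 + 1.66×36 + 1.82×199 = 457.32 + 133.35 + 59.76 + 362.18 = 1012.61
P = 1130.88 / 1012.61 × 100 = 111.6797
Fisher = √(L × P) = √(113.9075 × 111.6797) = 112.7881

112.79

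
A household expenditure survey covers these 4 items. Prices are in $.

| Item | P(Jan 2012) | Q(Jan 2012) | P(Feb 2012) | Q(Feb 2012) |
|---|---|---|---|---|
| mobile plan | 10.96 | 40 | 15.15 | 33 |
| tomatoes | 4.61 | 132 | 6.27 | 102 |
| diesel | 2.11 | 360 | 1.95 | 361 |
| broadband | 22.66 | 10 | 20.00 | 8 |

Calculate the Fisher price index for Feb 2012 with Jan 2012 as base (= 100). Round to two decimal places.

113.87

Laspeyres component (base-period weights):
ΣP(Feb 2012)Q(Jan 2012) = 15.15×40 + 6.27×132 + 1.95×360 + 20.00×10 = 606 + 827.64 + 702 + 200 = 2335.64
ΣP(Jan 2012)Q(Jan 2012) = 10.96×40 + 4.61×132 + 2.11×360 + 22.66×10 = 438.4 + 608.52 + 759.6 + 226.6 = 2033.12
L = 2335.64 / 2033.12 × 100 = 114.8796
Paasche component (current-period weights):
ΣP(Feb 2012)Q(Feb 2012) = 15.15×33 + 6.27×102 + 1.95×361 + 20.00×8 = 499.95 + 639.54 + 703.95 + 160 = 2003.44
ΣP(Jan 2012)Q(Feb 2012) = 10.96×33 + 4.61×102 + 2.11×361 + 22.66×8 = 361.68 + 470.22 + 761.71 + 181.28 = 1774.89
P = 2003.44 / 1774.89 × 100 = 112.8769
Fisher = √(L × P) = √(114.8796 × 112.8769) = 113.8738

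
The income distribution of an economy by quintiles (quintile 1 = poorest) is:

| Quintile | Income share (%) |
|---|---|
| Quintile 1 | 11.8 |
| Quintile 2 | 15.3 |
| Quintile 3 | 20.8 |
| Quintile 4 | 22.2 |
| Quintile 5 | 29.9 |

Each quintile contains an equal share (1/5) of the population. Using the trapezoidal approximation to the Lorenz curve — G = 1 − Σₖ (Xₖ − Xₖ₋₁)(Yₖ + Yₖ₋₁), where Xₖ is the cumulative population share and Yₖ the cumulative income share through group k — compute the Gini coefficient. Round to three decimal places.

Cumulative income shares Yₖ: 0.1180, 0.2710, 0.4790, 0.7010, 1.0000
Σ (Xₖ−Xₖ₋₁)(Yₖ+Yₖ₋₁) = (1/5)(0.1180+0.0000) + (1/5)(0.2710+0.1180) + (1/5)(0.4790+0.2710) + (1/5)(0.7010+0.4790) + (1/5)(1.0000+0.7010)
  = 0.0236 + 0.0778 + 0.1500 + 0.2360 + 0.3402 = 0.8276
G = 1 − 0.8276 = 0.1724

0.172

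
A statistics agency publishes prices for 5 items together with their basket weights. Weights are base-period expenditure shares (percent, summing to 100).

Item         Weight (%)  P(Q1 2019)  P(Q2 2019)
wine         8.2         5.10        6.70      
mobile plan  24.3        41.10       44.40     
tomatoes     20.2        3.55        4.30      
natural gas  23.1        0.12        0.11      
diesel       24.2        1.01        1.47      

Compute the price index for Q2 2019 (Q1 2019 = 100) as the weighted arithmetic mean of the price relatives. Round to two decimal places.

117.89

wine: 8.2 × (6.70/5.10) = 8.2 × 1.313725 = 10.7725
mobile plan: 24.3 × (44.40/41.10) = 24.3 × 1.080292 = 26.2511
tomatoes: 20.2 × (4.30/3.55) = 20.2 × 1.211268 = 24.4676
natural gas: 23.1 × (0.11/0.12) = 23.1 × 0.916667 = 21.1750
diesel: 24.2 × (1.47/1.01) = 24.2 × 1.455446 = 35.2218
Index = Σ wᵢ·(p₁ᵢ/p₀ᵢ) = 10.7725 + 26.2511 + 24.4676 + 21.1750 + 35.2218 = 117.8880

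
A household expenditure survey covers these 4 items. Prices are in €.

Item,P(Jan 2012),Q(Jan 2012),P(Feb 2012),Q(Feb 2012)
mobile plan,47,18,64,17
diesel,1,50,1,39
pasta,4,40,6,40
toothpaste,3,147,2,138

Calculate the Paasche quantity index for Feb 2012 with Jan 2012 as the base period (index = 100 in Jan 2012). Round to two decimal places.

94.64

Paasche quantity index uses current-period prices as weights.
ΣP(Feb 2012)·Q(Feb 2012) = 64×17 + 1×39 + 6×40 + 2×138 = 1088 + 39 + 240 + 276 = 1643
ΣP(Feb 2012)·Q(Jan 2012) = 64×18 + 1×50 + 6×40 + 2×147 = 1152 + 50 + 240 + 294 = 1736
Index = 1643 / 1736 × 100 = 94.6429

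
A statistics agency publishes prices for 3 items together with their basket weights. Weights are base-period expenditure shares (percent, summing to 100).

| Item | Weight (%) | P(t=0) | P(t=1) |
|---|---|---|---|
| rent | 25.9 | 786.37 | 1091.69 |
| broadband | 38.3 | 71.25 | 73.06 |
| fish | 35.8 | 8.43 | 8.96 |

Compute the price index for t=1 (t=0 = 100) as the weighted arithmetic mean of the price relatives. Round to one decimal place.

113.3

rent: 25.9 × (1091.69/786.37) = 25.9 × 1.388265 = 35.9561
broadband: 38.3 × (73.06/71.25) = 38.3 × 1.025404 = 39.2730
fish: 35.8 × (8.96/8.43) = 35.8 × 1.062871 = 38.0508
Index = Σ wᵢ·(p₁ᵢ/p₀ᵢ) = 35.9561 + 39.2730 + 38.0508 = 113.2798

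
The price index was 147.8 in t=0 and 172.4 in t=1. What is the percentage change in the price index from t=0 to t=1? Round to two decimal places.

16.64%

Change = (172.4 − 147.8) / 147.8 × 100
       = 24.6 / 147.8 × 100 = 16.6441%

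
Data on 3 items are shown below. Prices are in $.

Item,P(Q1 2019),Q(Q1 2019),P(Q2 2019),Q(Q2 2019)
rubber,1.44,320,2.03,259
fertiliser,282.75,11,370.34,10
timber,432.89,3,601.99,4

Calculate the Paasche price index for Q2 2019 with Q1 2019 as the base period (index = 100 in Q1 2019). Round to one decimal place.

134.6

Paasche price index uses current-period quantities as weights.
ΣP(Q2 2019)·Q(Q2 2019) = 2.03×259 + 370.34×10 + 601.99×4 = 525.77 + 3703.4 + 2407.96 = 6637.13
ΣP(Q1 2019)·Q(Q2 2019) = 1.44×259 + 282.75×10 + 432.89×4 = 372.96 + 2827.5 + 1731.56 = 4932.02
Index = 6637.13 / 4932.02 × 100 = 134.5722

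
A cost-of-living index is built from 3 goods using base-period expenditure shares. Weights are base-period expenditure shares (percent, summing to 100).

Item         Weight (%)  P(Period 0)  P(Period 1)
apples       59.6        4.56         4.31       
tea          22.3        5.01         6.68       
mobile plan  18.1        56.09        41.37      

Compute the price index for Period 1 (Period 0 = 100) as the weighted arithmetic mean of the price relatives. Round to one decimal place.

99.4

apples: 59.6 × (4.31/4.56) = 59.6 × 0.945175 = 56.3325
tea: 22.3 × (6.68/5.01) = 22.3 × 1.333333 = 29.7333
mobile plan: 18.1 × (41.37/56.09) = 18.1 × 0.737565 = 13.3499
Index = Σ wᵢ·(p₁ᵢ/p₀ᵢ) = 56.3325 + 29.7333 + 13.3499 = 99.4157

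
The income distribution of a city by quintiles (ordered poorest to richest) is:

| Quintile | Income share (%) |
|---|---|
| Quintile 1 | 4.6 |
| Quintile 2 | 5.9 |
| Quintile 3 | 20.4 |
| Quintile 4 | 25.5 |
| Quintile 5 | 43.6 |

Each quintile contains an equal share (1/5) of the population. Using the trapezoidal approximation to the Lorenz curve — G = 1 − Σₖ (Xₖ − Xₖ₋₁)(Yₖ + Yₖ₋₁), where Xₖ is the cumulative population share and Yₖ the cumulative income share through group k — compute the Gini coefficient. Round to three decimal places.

Cumulative income shares Yₖ: 0.0460, 0.1050, 0.3090, 0.5640, 1.0000
Σ (Xₖ−Xₖ₋₁)(Yₖ+Yₖ₋₁) = (1/5)(0.0460+0.0000) + (1/5)(0.1050+0.0460) + (1/5)(0.3090+0.1050) + (1/5)(0.5640+0.3090) + (1/5)(1.0000+0.5640)
  = 0.0092 + 0.0302 + 0.0828 + 0.1746 + 0.3128 = 0.6096
G = 1 − 0.6096 = 0.3904

0.390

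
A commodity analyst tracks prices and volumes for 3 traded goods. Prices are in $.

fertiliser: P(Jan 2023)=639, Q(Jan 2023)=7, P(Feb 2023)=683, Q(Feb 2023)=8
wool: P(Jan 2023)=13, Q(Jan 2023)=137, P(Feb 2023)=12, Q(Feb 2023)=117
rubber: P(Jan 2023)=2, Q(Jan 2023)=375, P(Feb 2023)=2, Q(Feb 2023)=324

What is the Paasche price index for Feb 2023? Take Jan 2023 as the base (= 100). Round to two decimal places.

103.23

Paasche price index uses current-period quantities as weights.
ΣP(Feb 2023)·Q(Feb 2023) = 683×8 + 12×117 + 2×324 = 5464 + 1404 + 648 = 7516
ΣP(Jan 2023)·Q(Feb 2023) = 639×8 + 13×117 + 2×324 = 5112 + 1521 + 648 = 7281
Index = 7516 / 7281 × 100 = 103.2276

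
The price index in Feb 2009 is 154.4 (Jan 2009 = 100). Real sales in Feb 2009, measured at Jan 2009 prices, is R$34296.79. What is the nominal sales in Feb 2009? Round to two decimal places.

Nominal = Real × (Index/100) = 34296.79 × (154.4/100)
        = 34296.79 × 1.544 = 52954.2438

52954.24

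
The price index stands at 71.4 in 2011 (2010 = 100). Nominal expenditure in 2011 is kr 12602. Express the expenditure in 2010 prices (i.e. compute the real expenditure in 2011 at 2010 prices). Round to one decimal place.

17649.9

Real = Nominal ÷ (Index/100) = 12602 ÷ (71.4/100)
     = 12602 ÷ 0.714 = 17649.8599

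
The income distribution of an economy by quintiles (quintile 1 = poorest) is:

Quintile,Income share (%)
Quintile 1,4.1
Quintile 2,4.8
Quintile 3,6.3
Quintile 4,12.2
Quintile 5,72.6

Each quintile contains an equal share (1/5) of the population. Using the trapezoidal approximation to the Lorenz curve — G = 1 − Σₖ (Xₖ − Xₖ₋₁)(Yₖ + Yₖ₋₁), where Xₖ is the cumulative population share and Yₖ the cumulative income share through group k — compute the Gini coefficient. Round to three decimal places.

0.578

Cumulative income shares Yₖ: 0.0410, 0.0890, 0.1520, 0.2740, 1.0000
Σ (Xₖ−Xₖ₋₁)(Yₖ+Yₖ₋₁) = (1/5)(0.0410+0.0000) + (1/5)(0.0890+0.0410) + (1/5)(0.1520+0.0890) + (1/5)(0.2740+0.1520) + (1/5)(1.0000+0.2740)
  = 0.0082 + 0.0260 + 0.0482 + 0.0852 + 0.2548 = 0.4224
G = 1 − 0.4224 = 0.5776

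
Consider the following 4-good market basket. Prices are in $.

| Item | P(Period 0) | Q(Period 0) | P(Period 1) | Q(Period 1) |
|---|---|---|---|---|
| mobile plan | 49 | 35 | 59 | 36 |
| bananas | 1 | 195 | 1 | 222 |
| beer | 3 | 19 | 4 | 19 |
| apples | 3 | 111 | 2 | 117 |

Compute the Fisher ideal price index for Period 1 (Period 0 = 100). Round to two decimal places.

111.08

Laspeyres component (base-period weights):
ΣP(Period 1)Q(Period 0) = 59×35 + 1×195 + 4×19 + 2×111 = 2065 + 195 + 76 + 222 = 2558
ΣP(Period 0)Q(Period 0) = 49×35 + 1×195 + 3×19 + 3×111 = 1715 + 195 + 57 + 333 = 2300
L = 2558 / 2300 × 100 = 111.2174
Paasche component (current-period weights):
ΣP(Period 1)Q(Period 1) = 59×36 + 1×222 + 4×19 + 2×117 = 2124 + 222 + 76 + 234 = 2656
ΣP(Period 0)Q(Period 1) = 49×36 + 1×222 + 3×19 + 3×117 = 1764 + 222 + 57 + 351 = 2394
P = 2656 / 2394 × 100 = 110.9440
Fisher = √(L × P) = √(111.2174 × 110.9440) = 111.0806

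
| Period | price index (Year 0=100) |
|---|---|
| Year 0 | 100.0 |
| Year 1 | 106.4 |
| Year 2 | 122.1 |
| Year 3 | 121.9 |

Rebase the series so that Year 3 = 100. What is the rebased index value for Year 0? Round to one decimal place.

Rebased(Year 0) = 100.0 / 121.9 × 100 = 82.0345

82.0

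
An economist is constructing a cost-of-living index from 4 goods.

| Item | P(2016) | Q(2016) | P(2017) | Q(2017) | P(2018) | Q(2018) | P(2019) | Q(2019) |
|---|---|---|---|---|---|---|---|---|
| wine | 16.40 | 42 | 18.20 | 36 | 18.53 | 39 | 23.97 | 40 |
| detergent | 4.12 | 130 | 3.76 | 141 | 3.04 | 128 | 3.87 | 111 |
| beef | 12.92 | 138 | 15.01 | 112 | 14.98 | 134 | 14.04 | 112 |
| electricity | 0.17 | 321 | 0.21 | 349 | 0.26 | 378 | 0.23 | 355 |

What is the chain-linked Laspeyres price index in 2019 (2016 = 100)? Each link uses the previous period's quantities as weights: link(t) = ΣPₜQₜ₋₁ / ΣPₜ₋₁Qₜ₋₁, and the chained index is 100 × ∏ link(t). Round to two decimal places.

Link 2016→2017:
ΣP(2017)Q(2016) = 18.20×42 + 3.76×130 + 15.01×138 + 0.21×321 = 764.4 + 488.8 + 2071.38 + 67.41 = 3391.99
ΣP(2016)Q(2016) = 16.40×42 + 4.12×130 + 12.92×138 + 0.17×321 = 688.8 + 535.6 + 1782.96 + 54.57 = 3061.93
link = 3391.99/3061.93 = 1.107795
Link 2017→2018:
ΣP(2018)Q(2017) = 18.53×36 + 3.04×141 + 14.98×112 + 0.26×349 = 667.08 + 428.64 + 1677.76 + 90.74 = 2864.22
ΣP(2017)Q(2017) = 18.20×36 + 3.76×141 + 15.01×112 + 0.21×349 = 655.2 + 530.16 + 1681.12 + 73.29 = 2939.77
link = 2864.22/2939.77 = 0.974301
Link 2018→2019:
ΣP(2019)Q(2018) = 23.97×39 + 3.87×128 + 14.04×134 + 0.23×378 = 934.83 + 495.36 + 1881.36 + 86.94 = 3398.49
ΣP(2018)Q(2018) = 18.53×39 + 3.04×128 + 14.98×134 + 0.26×378 = 722.67 + 389.12 + 2007.32 + 98.28 = 3217.39
link = 3398.49/3217.39 = 1.056288
Chained index = 100 × 1.107795 × 0.974301 × 1.056288 = 114.0078

114.01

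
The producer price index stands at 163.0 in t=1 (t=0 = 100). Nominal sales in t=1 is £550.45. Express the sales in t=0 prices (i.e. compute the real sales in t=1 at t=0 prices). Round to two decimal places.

337.70

Real = Nominal ÷ (Index/100) = 550.45 ÷ (163.0/100)
     = 550.45 ÷ 1.630 = 337.6994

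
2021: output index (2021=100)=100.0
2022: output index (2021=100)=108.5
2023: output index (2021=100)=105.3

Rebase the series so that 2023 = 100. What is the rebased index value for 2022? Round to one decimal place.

103.0

Rebased(2022) = 108.5 / 105.3 × 100 = 103.0389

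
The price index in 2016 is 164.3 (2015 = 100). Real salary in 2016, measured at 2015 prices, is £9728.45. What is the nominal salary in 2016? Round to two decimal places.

15983.84

Nominal = Real × (Index/100) = 9728.45 × (164.3/100)
        = 9728.45 × 1.643 = 15983.8434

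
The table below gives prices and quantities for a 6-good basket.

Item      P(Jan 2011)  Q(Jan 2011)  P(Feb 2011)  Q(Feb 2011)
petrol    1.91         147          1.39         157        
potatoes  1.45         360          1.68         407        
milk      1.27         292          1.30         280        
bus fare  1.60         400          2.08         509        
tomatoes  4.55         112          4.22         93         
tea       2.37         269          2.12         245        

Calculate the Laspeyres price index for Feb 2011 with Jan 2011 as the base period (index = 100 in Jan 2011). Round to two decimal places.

Laspeyres price index uses base-period quantities as weights.
ΣP(Feb 2011)·Q(Jan 2011) = 1.39×147 + 1.68×360 + 1.30×292 + 2.08×400 + 4.22×112 + 2.12×269 = 204.33 + 604.8 + 379.6 + 832 + 472.64 + 570.28 = 3063.65
ΣP(Jan 2011)·Q(Jan 2011) = 1.91×147 + 1.45×360 + 1.27×292 + 1.60×400 + 4.55×112 + 2.37×269 = 280.77 + 522 + 370.84 + 640 + 509.6 + 637.53 = 2960.74
Index = 3063.65 / 2960.74 × 100 = 103.4758

103.48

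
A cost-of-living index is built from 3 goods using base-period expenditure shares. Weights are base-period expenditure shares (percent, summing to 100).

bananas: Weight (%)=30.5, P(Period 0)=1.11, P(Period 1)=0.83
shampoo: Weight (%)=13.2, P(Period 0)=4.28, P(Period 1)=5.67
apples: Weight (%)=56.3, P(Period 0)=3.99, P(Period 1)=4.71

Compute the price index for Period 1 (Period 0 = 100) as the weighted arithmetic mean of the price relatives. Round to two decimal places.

bananas: 30.5 × (0.83/1.11) = 30.5 × 0.747748 = 22.8063
shampoo: 13.2 × (5.67/4.28) = 13.2 × 1.324766 = 17.4869
apples: 56.3 × (4.71/3.99) = 56.3 × 1.180451 = 66.4594
Index = Σ wᵢ·(p₁ᵢ/p₀ᵢ) = 22.8063 + 17.4869 + 66.4594 = 106.7526

106.75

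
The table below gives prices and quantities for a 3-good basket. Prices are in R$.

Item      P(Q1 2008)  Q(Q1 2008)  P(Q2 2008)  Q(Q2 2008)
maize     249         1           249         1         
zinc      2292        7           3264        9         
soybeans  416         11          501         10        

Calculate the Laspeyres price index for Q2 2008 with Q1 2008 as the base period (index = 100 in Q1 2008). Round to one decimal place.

137.1

Laspeyres price index uses base-period quantities as weights.
ΣP(Q2 2008)·Q(Q1 2008) = 249×1 + 3264×7 + 501×11 = 249 + 22848 + 5511 = 28608
ΣP(Q1 2008)·Q(Q1 2008) = 249×1 + 2292×7 + 416×11 = 249 + 16044 + 4576 = 20869
Index = 28608 / 20869 × 100 = 137.0837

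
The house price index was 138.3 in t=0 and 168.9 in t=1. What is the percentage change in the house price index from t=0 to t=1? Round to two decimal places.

Change = (168.9 − 138.3) / 138.3 × 100
       = 30.6 / 138.3 × 100 = 22.1258%

22.13%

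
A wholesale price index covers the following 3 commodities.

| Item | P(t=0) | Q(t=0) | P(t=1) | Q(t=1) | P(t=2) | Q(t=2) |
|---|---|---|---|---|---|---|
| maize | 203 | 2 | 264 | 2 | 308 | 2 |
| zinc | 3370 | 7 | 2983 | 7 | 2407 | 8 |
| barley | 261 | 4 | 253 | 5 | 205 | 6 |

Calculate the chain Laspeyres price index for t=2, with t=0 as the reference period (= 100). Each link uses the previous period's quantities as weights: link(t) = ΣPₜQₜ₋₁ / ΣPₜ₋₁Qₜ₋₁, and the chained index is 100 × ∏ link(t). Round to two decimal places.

73.02

Link t=0→t=1:
ΣP(t=1)Q(t=0) = 264×2 + 2983×7 + 253×4 = 528 + 20881 + 1012 = 22421
ΣP(t=0)Q(t=0) = 203×2 + 3370×7 + 261×4 = 406 + 23590 + 1044 = 25040
link = 22421/25040 = 0.895407
Link t=1→t=2:
ΣP(t=2)Q(t=1) = 308×2 + 2407×7 + 205×5 = 616 + 16849 + 1025 = 18490
ΣP(t=1)Q(t=1) = 264×2 + 2983×7 + 253×5 = 528 + 20881 + 1265 = 22674
link = 18490/22674 = 0.815471
Chained index = 100 × 0.895407 × 0.815471 = 73.0179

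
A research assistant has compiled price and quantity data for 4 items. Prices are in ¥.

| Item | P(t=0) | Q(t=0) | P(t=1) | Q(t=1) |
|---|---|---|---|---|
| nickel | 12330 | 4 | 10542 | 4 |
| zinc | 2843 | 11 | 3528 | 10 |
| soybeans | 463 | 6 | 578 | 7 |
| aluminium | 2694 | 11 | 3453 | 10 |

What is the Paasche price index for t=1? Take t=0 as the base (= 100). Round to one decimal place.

107.5

Paasche price index uses current-period quantities as weights.
ΣP(t=1)·Q(t=1) = 10542×4 + 3528×10 + 578×7 + 3453×10 = 42168 + 35280 + 4046 + 34530 = 116024
ΣP(t=0)·Q(t=1) = 12330×4 + 2843×10 + 463×7 + 2694×10 = 49320 + 28430 + 3241 + 26940 = 107931
Index = 116024 / 107931 × 100 = 107.4983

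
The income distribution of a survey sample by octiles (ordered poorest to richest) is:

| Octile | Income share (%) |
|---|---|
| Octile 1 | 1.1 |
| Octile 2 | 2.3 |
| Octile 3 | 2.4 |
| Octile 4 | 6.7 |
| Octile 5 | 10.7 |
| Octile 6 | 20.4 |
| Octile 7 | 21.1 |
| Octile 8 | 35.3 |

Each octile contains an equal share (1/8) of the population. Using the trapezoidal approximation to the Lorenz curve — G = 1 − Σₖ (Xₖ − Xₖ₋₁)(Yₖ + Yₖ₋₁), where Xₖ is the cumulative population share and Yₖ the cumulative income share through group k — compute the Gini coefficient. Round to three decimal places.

0.489

Cumulative income shares Yₖ: 0.0110, 0.0340, 0.0580, 0.1250, 0.2320, 0.4360, 0.6470, 1.0000
Σ (Xₖ−Xₖ₋₁)(Yₖ+Yₖ₋₁) = (1/8)(0.0110+0.0000) + (1/8)(0.0340+0.0110) + (1/8)(0.0580+0.0340) + (1/8)(0.1250+0.0580) + (1/8)(0.2320+0.1250) + (1/8)(0.4360+0.2320) + (1/8)(0.6470+0.4360) + (1/8)(1.0000+0.6470)
  = 0.0014 + 0.0056 + 0.0115 + 0.0229 + 0.0446 + 0.0835 + 0.1354 + 0.2059 = 0.5108
G = 1 − 0.5108 = 0.4892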